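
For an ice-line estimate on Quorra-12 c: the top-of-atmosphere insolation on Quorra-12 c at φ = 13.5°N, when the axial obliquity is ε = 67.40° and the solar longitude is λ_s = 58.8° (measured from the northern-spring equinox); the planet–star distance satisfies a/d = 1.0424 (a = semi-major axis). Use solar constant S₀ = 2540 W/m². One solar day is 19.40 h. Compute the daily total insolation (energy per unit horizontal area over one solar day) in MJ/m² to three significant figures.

Solar declination: sin δ = sin ε · sin λ_s = sin 67.40° × sin 58.8° = 0.78968, so δ = +52.156°.
cos H₀ = −tan(+13.5°) tan(+52.156°) = -0.3090, H₀ = 1.8850 rad.
Bracket: H₀ sin φ sin δ + cos φ cos δ sin H₀ = 1.8850×0.23345×0.78968 + 0.97237×0.61352×0.95106 = 0.347501 + 0.567372 = 0.914873.
Inverse-square distance factor (a/d)² = 1.0424² = 1.086598.
Q̄ = (S₀/π) × 1.086598 × [bracket] = (2540/π) × 1.086598 × 0.914873 = 803.74 W/m².
Daily total = Q̄ × 19.40 h × 3600 s/h = 803.74 × 19.40 × 3600 / 10⁶ = 56.13 MJ/m².

56.1 MJ/m²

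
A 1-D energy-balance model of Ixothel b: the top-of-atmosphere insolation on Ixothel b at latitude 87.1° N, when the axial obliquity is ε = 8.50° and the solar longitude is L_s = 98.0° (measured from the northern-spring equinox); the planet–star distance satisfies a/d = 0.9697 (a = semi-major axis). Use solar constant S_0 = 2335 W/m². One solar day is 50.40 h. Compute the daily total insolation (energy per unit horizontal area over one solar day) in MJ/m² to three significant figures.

Solar declination: sin δ = sin ε · sin L_s = sin 8.50° × sin 98.0° = 0.14637, so δ = +8.417°.
cos h₀ = −tan(+87.1°) tan(+8.417°) = -2.9209 ≤ −1 ⇒ polar day, h₀ = π.
Bracket: h₀ sin ϕ sin δ + cos ϕ cos δ sin h₀ = 3.1416×0.99872×0.14637 + 0.05059×0.98923×0.00000 = 0.459247 + 0.000000 = 0.459247.
Inverse-square distance factor (a/d)² = 0.9697² = 0.940318.
Q̄ = (S_0/π) × 0.940318 × [bracket] = (2335/π) × 0.940318 × 0.459247 = 320.97 W/m².
Daily total = Q̄ × 50.40 h × 3600 s/h = 320.97 × 50.40 × 3600 / 10⁶ = 58.24 MJ/m².

58.2 MJ/m²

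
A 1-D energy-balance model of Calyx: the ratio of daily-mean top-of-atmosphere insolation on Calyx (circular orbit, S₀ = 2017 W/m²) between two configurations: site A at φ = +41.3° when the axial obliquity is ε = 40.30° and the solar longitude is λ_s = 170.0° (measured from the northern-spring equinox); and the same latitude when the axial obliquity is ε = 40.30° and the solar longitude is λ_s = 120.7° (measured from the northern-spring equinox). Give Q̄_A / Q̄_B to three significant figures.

— Configuration A (φ=+41.3°):
Solar declination: sin δ = sin ε · sin λ_s = sin 40.30° × sin 170.0° = 0.11231, so δ = +6.449°.
cos H₀ = −tan(+41.3°) tan(+6.449°) = -0.0993, H₀ = 1.6703 rad.
Bracket: H₀ sin φ sin δ + cos φ cos δ sin H₀ = 1.6703×0.66000×0.11231 + 0.75126×0.99367×0.99506 = 0.123810 + 0.742817 = 0.866627.
Q̄ = (S₀/π) × [bracket] = (2017/π) × 0.866627 = 556.40 W/m².
— Configuration B (φ=+41.3°):
Solar declination: sin δ = sin ε · sin λ_s = sin 40.30° × sin 120.7° = 0.55614, so δ = +33.790°.
cos H₀ = −tan(+41.3°) tan(+33.790°) = -0.5879, H₀ = 2.1992 rad.
Bracket: H₀ sin φ sin δ + cos φ cos δ sin H₀ = 2.1992×0.66000×0.55614 + 0.75126×0.83109×0.80894 = 0.807222 + 0.505074 = 1.312296.
Q̄ = (S₀/π) × [bracket] = (2017/π) × 1.312296 = 842.53 W/m².
Ratio Q̄_A / Q̄_B = 556.40 / 842.53 = 0.6604.

Q̄_A / Q̄_B ≈ 0.660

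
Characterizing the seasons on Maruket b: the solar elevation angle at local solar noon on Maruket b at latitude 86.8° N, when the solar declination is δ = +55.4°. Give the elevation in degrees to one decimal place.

At local noon the hour angle is zero, so the zenith angle equals |ϕ − δ| = |+86.8° − (+55.400°)| = 31.400°.
Elevation = 90° − 31.400° = 58.6°.

58.6°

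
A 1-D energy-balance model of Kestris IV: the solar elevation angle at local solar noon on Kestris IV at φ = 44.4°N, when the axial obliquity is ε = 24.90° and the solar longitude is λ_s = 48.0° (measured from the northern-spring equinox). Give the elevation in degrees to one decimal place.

Solar declination: sin δ = sin ε · sin λ_s = sin 24.90° × sin 48.0° = 0.31289, so δ = +18.234°.
At local noon the hour angle is zero, so the zenith angle equals |φ − δ| = |+44.4° − (+18.234°)| = 26.166°.
Elevation = 90° − 26.166° = 63.8°.

63.8°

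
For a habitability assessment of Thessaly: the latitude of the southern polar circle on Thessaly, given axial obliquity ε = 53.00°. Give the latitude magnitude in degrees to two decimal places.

37.00°

The polar circle is the lowest latitude that experiences at least one full rotation of continuous darkness at the northern-summer solstice; it lies at |φ| = 90° − ε = 90° − 53.00° = 37.00°.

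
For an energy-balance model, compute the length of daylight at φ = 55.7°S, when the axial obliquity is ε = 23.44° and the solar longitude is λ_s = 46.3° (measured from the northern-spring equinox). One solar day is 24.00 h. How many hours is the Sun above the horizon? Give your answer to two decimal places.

Solar declination: sin δ = sin ε · sin λ_s = sin 23.44° × sin 46.3° = 0.28759, so δ = +16.714°.
cos H₀ = −tan φ · tan δ = −tan(-55.7°) × tan(+16.714°) = 0.4402, so H₀ = 1.1150 rad = 63.88°.
Daylight = 2H₀/(2π) × 24.00 h = (1.1150/π) × 24.00 = 8.52 h.

8.52 h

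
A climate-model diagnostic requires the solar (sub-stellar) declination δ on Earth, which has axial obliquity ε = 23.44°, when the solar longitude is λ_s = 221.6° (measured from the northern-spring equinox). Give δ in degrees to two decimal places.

sin δ = sin ε · sin λ_s = sin 23.44° × sin 221.6° = -0.264102.
δ = arcsin(-0.264102) = -15.31°.

δ = -15.31°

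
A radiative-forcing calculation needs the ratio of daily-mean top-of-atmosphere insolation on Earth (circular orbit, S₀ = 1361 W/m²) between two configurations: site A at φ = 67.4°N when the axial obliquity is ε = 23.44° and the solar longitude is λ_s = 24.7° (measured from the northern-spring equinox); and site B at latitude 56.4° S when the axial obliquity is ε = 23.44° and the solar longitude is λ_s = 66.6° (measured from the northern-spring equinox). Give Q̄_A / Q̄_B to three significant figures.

— Configuration A (φ=+67.4°):
Solar declination: sin δ = sin ε · sin λ_s = sin 23.44° × sin 24.7° = 0.16622, so δ = +9.568°.
cos H₀ = −tan(+67.4°) tan(+9.568°) = -0.4050, H₀ = 1.9877 rad.
Bracket: H₀ sin φ sin δ + cos φ cos δ sin H₀ = 1.9877×0.92321×0.16622 + 0.38430×0.98609×0.91434 = 0.305024 + 0.346493 = 0.651517.
Q̄ = (S₀/π) × [bracket] = (1361/π) × 0.651517 = 282.25 W/m².
— Configuration B (φ=-56.4°):
Solar declination: sin δ = sin ε · sin λ_s = sin 23.44° × sin 66.6° = 0.36507, so δ = +21.412°.
cos H₀ = −tan(-56.4°) tan(+21.412°) = 0.5902, H₀ = 0.9395 rad.
Bracket: H₀ sin φ sin δ + cos φ cos δ sin H₀ = 0.9395×-0.83292×0.36507 + 0.55339×0.93098×0.80725 = -0.285678 + 0.415891 = 0.130213.
Q̄ = (S₀/π) × [bracket] = (1361/π) × 0.130213 = 56.411 W/m².
Ratio Q̄_A / Q̄_B = 282.25 / 56.411 = 5.003.

Q̄_A / Q̄_B ≈ 5.00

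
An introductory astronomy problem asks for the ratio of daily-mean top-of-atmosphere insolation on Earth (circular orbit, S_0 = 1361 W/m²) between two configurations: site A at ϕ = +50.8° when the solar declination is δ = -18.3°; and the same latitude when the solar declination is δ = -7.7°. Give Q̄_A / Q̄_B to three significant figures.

— Configuration A (ϕ=+50.8°):
cos h₀ = −tan(+50.8°) tan(-18.300°) = 0.4055, h₀ = 1.1533 rad.
Bracket: h₀ sin ϕ sin δ + cos ϕ cos δ sin h₀ = 1.1533×0.77494×-0.31399 + 0.63203×0.94943×0.91409 = -0.280625 + 0.548516 = 0.267891.
Q̄ = (S_0/π) × [bracket] = (1361/π) × 0.267891 = 116.06 W/m².
— Configuration B (ϕ=+50.8°):
cos h₀ = −tan(+50.8°) tan(-7.700°) = 0.1658, h₀ = 1.4042 rad.
Bracket: h₀ sin ϕ sin δ + cos ϕ cos δ sin h₀ = 1.4042×0.77494×-0.13399 + 0.63203×0.99098×0.98616 = -0.145804 + 0.617661 = 0.471857.
Q̄ = (S_0/π) × [bracket] = (1361/π) × 0.471857 = 204.42 W/m².
Ratio Q̄_A / Q̄_B = 116.06 / 204.42 = 0.5678.

Q̄_A / Q̄_B ≈ 0.568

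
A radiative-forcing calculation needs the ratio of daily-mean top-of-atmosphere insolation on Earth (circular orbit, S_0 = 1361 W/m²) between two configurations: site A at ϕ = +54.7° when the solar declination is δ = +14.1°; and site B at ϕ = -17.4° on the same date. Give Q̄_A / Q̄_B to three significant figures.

Q̄_A / Q̄_B ≈ 1.12

— Configuration A (ϕ=+54.7°):
cos h₀ = −tan(+54.7°) tan(+14.100°) = -0.3548, h₀ = 1.9335 rad.
Bracket: h₀ sin ϕ sin δ + cos ϕ cos δ sin h₀ = 1.9335×0.81614×0.24362 + 0.57786×0.96987×0.93496 = 0.384434 + 0.523997 = 0.908431.
Q̄ = (S_0/π) × [bracket] = (1361/π) × 0.908431 = 393.55 W/m².
— Configuration B (ϕ=-17.4°):
cos h₀ = −tan(-17.4°) tan(+14.100°) = 0.0787, h₀ = 1.4920 rad.
Bracket: h₀ sin ϕ sin δ + cos ϕ cos δ sin h₀ = 1.4920×-0.29904×0.24362 + 0.95424×0.96987×0.99690 = -0.108695 + 0.922620 = 0.813925.
Q̄ = (S_0/π) × [bracket] = (1361/π) × 0.813925 = 352.61 W/m².
Ratio Q̄_A / Q̄_B = 393.55 / 352.61 = 1.116.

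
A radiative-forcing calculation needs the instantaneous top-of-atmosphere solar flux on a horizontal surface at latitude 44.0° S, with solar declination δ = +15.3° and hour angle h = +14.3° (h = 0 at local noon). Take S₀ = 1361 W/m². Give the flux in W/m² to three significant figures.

cos θ_z = sin φ sin δ + cos φ cos δ cos h = -0.183302 + 0.672346 = 0.489044.
Flux = S₀ · cos θ_z = 1361 × 0.489044 = 665.6 W/m².

666 W/m²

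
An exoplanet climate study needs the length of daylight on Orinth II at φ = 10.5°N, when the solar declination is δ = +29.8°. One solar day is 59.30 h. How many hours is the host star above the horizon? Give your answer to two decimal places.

31.66 h

cos H₀ = −tan φ · tan δ = −tan(+10.5°) × tan(+29.800°) = -0.1061, so H₀ = 1.6771 rad = 96.09°.
Daylight = 2H₀/(2π) × 59.30 h = (1.6771/π) × 59.30 = 31.66 h.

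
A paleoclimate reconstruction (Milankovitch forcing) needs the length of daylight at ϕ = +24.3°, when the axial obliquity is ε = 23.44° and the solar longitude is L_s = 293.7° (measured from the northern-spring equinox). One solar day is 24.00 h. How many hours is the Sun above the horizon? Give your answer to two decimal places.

Solar declination: sin δ = sin ε · sin L_s = sin 23.44° × sin 293.7° = -0.36424, so δ = -21.361°.
cos h₀ = −tan ϕ · tan δ = −tan(+24.3°) × tan(-21.361°) = 0.1766, so h₀ = 1.3933 rad = 79.83°.
Daylight = 2h₀/(2π) × 24.00 h = (1.3933/π) × 24.00 = 10.64 h.

10.64 h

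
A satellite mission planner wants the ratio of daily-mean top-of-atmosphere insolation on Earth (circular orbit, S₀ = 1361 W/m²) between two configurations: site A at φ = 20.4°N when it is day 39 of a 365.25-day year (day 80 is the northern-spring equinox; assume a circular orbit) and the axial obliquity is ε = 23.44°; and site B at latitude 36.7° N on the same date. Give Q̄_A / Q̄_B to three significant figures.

— Configuration A (φ=+20.4°):
Solar longitude: λ_s = 360° × (39 − 80)/365.25 = -40.411°, i.e. -40.411° + 360° = 319.589°.
sin δ = sin 23.44° × sin 319.589° = -0.25787, so δ = -14.944°.
cos H₀ = −tan(+20.4°) tan(-14.944°) = 0.0993, H₀ = 1.4714 rad.
Bracket: H₀ sin φ sin δ + cos φ cos δ sin H₀ = 1.4714×0.34857×-0.25787 + 0.93728×0.96618×0.99506 = -0.132258 + 0.901108 = 0.768850.
Q̄ = (S₀/π) × [bracket] = (1361/π) × 0.768850 = 333.08 W/m².
— Configuration B (φ=+36.7°):
cos H₀ = −tan(+36.7°) tan(-14.944°) = 0.1989, H₀ = 1.3705 rad.
Bracket: H₀ sin φ sin δ + cos φ cos δ sin H₀ = 1.3705×0.59763×-0.25787 + 0.80178×0.96618×0.98001 = -0.211209 + 0.759178 = 0.547969.
Q̄ = (S₀/π) × [bracket] = (1361/π) × 0.547969 = 237.39 W/m².
Ratio Q̄_A / Q̄_B = 333.08 / 237.39 = 1.403.

Q̄_A / Q̄_B ≈ 1.40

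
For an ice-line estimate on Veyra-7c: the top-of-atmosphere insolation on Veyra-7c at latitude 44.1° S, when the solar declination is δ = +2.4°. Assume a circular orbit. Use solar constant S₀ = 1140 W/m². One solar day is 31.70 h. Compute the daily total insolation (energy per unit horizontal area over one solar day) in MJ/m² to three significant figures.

cos H₀ = −tan(-44.1°) tan(+2.400°) = 0.0406, H₀ = 1.5302 rad.
Bracket: H₀ sin φ sin δ + cos φ cos δ sin H₀ = 1.5302×-0.69591×0.04188 + 0.71813×0.99912×0.99917 = -0.044597 + 0.716903 = 0.672306.
Q̄ = (S₀/π) × [bracket] = (1140/π) × 0.672306 = 243.96 W/m².
Daily total = Q̄ × 31.70 h × 3600 s/h = 243.96 × 31.70 × 3600 / 10⁶ = 27.84 MJ/m².

27.8 MJ/m²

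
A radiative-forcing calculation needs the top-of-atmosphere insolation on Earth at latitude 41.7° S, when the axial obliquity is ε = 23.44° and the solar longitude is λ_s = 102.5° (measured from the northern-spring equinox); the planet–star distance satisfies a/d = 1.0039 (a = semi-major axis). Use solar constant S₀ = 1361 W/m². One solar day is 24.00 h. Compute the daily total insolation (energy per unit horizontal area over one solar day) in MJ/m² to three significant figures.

12.5 MJ/m²

Solar declination: sin δ = sin ε · sin λ_s = sin 23.44° × sin 102.5° = 0.38836, so δ = +22.852°.
cos H₀ = −tan(-41.7°) tan(+22.852°) = 0.3755, H₀ = 1.1859 rad.
Bracket: H₀ sin φ sin δ + cos φ cos δ sin H₀ = 1.1859×-0.66523×0.38836 + 0.74664×0.92151×0.92683 = -0.306376 + 0.637693 = 0.331317.
Inverse-square distance factor (a/d)² = 1.0039² = 1.007815.
Q̄ = (S₀/π) × 1.007815 × [bracket] = (1361/π) × 1.007815 × 0.331317 = 144.65 W/m².
Daily total = Q̄ × 24.00 h × 3600 s/h = 144.65 × 24.00 × 3600 / 10⁶ = 12.50 MJ/m².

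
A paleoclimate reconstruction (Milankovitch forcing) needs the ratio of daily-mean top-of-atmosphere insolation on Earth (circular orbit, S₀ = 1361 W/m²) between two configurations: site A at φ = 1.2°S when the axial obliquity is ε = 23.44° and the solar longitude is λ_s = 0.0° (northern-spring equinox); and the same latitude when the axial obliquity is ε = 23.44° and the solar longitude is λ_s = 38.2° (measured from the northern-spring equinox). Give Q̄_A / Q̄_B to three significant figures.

— Configuration A (φ=-1.2°):
Solar declination: sin δ = sin ε · sin λ_s = sin 23.44° × sin 0.0° = 0.00000, so δ = +0.000°.
cos H₀ = −tan(-1.2°) tan(+0.000°) = 0.0000, H₀ = 1.5708 rad.
Bracket: H₀ sin φ sin δ + cos φ cos δ sin H₀ = 1.5708×-0.02094×0.00000 + 0.99978×1.00000×1.00000 = -0.000000 + 0.999780 = 0.999780.
Q̄ = (S₀/π) × [bracket] = (1361/π) × 0.999780 = 433.12 W/m².
— Configuration B (φ=-1.2°):
Solar declination: sin δ = sin ε · sin λ_s = sin 23.44° × sin 38.2° = 0.24600, so δ = +14.241°.
cos H₀ = −tan(-1.2°) tan(+14.241°) = 0.0053, H₀ = 1.5655 rad.
Bracket: H₀ sin φ sin δ + cos φ cos δ sin H₀ = 1.5655×-0.02094×0.24600 + 0.99978×0.96927×0.99999 = -0.008064 + 0.969047 = 0.960983.
Q̄ = (S₀/π) × [bracket] = (1361/π) × 0.960983 = 416.32 W/m².
Ratio Q̄_A / Q̄_B = 433.12 / 416.32 = 1.040.

Q̄_A / Q̄_B ≈ 1.04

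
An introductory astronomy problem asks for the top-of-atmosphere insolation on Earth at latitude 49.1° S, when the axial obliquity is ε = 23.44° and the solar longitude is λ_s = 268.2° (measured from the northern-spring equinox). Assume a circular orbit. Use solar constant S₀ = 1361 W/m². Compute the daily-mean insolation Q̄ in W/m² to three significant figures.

Solar declination: sin δ = sin ε · sin λ_s = sin 23.44° × sin 268.2° = -0.39759, so δ = -23.428°.
cos H₀ = −tan(-49.1°) tan(-23.428°) = -0.5002, H₀ = 2.0947 rad.
Bracket: H₀ sin φ sin δ + cos φ cos δ sin H₀ = 2.0947×-0.75585×-0.39759 + 0.65474×0.91756×0.86589 = 0.629496 + 0.520195 = 1.149691.
Q̄ = (S₀/π) × [bracket] = (1361/π) × 1.149691 = 498.1 W/m².

Q̄ ≈ 498 W/m²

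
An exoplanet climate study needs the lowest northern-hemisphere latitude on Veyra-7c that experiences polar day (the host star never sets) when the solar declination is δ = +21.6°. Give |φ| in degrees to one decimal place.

|φ| = 68.4°

Polar day requires cos H₀ = −tan φ tan δ ≤ −1, i.e. tan φ tan δ ≥ 1.
The boundary is |tan φ| · |tan δ| = 1, so |φ| = 90° − |δ| = 90° − 21.6° = 68.4° in the northern hemisphere.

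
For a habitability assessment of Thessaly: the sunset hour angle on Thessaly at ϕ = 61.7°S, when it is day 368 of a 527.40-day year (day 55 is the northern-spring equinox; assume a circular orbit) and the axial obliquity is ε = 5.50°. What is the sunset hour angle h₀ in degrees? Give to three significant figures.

h₀ = 95.7°

Solar longitude: L_s = 360° × (368 − 55)/527.40 = 213.652°.
sin δ = sin 5.50° × sin 213.652° = -0.05311, so δ = -3.045°.
cos h₀ = −tan ϕ · tan δ = −tan(-61.7°) × tan(-3.045°) = -0.0988, so h₀ = 1.6697 rad = 95.67°.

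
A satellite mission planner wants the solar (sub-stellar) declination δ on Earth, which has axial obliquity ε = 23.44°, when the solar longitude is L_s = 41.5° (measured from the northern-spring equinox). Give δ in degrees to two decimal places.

sin δ = sin ε · sin L_s = sin 23.44° × sin 41.5° = 0.263583.
δ = arcsin(0.263583) = +15.28°.

δ = +15.28°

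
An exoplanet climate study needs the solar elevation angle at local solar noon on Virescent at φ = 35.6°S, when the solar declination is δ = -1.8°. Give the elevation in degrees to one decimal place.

56.2°

At local noon the hour angle is zero, so the zenith angle equals |φ − δ| = |-35.6° − (-1.800°)| = 33.800°.
Elevation = 90° − 33.800° = 56.2°.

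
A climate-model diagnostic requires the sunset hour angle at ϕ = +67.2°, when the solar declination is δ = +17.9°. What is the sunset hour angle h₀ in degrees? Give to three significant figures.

cos h₀ = −tan ϕ · tan δ = −tan(+67.2°) × tan(+17.900°) = -0.7684, so h₀ = 2.4471 rad = 140.21°.

h₀ = 140°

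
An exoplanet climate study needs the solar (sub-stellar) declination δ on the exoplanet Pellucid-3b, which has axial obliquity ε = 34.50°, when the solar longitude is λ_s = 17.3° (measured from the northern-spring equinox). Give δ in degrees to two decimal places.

δ = +9.70°

sin δ = sin ε · sin λ_s = sin 34.50° × sin 17.3° = 0.168435.
δ = arcsin(0.168435) = +9.70°.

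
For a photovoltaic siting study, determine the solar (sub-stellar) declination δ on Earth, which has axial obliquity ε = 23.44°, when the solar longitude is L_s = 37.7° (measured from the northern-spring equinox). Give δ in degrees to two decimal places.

δ = +14.08°

sin δ = sin ε · sin L_s = sin 23.44° × sin 37.7° = 0.243258.
δ = arcsin(0.243258) = +14.08°.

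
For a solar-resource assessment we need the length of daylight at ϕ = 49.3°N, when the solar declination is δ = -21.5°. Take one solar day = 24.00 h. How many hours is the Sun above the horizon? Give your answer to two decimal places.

cos h₀ = −tan ϕ · tan δ = −tan(+49.3°) × tan(-21.500°) = 0.4580, so h₀ = 1.0951 rad = 62.74°.
Daylight = 2h₀/(2π) × 24.00 h = (1.0951/π) × 24.00 = 8.37 h.

8.37 h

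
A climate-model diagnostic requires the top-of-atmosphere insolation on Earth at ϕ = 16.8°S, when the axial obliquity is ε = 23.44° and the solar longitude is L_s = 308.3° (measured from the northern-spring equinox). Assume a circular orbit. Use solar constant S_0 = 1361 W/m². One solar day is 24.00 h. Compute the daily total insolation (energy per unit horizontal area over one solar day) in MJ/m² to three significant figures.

Solar declination: sin δ = sin ε · sin L_s = sin 23.44° × sin 308.3° = -0.31218, so δ = -18.190°.
cos h₀ = −tan(-16.8°) tan(-18.190°) = -0.0992, h₀ = 1.6702 rad.
Bracket: h₀ sin ϕ sin δ + cos ϕ cos δ sin h₀ = 1.6702×-0.28903×-0.31218 + 0.95732×0.95002×0.99507 = 0.150701 + 0.904989 = 1.055690.
Q̄ = (S_0/π) × [bracket] = (1361/π) × 1.055690 = 457.35 W/m².
Daily total = Q̄ × 24.00 h × 3600 s/h = 457.35 × 24.00 × 3600 / 10⁶ = 39.52 MJ/m².

39.5 MJ/m²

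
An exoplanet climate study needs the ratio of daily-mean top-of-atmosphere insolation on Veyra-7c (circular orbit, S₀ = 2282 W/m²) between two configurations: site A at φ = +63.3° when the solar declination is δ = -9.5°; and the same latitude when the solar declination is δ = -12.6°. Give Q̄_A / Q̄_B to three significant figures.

— Configuration A (φ=+63.3°):
cos H₀ = −tan(+63.3°) tan(-9.500°) = 0.3327, H₀ = 1.2316 rad.
Bracket: H₀ sin φ sin δ + cos φ cos δ sin H₀ = 1.2316×0.89337×-0.16505 + 0.44932×0.98629×0.94302 = -0.181600 + 0.417909 = 0.236309.
Q̄ = (S₀/π) × [bracket] = (2282/π) × 0.236309 = 171.65 W/m².
— Configuration B (φ=+63.3°):
cos H₀ = −tan(+63.3°) tan(-12.600°) = 0.4444, H₀ = 1.1103 rad.
Bracket: H₀ sin φ sin δ + cos φ cos δ sin H₀ = 1.1103×0.89337×-0.21814 + 0.44932×0.97592×0.89581 = -0.216375 + 0.392813 = 0.176438.
Q̄ = (S₀/π) × [bracket] = (2282/π) × 0.176438 = 128.16 W/m².
Ratio Q̄_A / Q̄_B = 171.65 / 128.16 = 1.339.

Q̄_A / Q̄_B ≈ 1.34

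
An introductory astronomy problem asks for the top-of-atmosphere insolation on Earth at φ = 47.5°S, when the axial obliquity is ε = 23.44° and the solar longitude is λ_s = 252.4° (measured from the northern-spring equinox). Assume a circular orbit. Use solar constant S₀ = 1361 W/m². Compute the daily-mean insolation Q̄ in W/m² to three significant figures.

Q̄ ≈ 489 W/m²

Solar declination: sin δ = sin ε · sin λ_s = sin 23.44° × sin 252.4° = -0.37917, so δ = -22.282°.
cos H₀ = −tan(-47.5°) tan(-22.282°) = -0.4472, H₀ = 2.0344 rad.
Bracket: H₀ sin φ sin δ + cos φ cos δ sin H₀ = 2.0344×-0.73728×-0.37917 + 0.67559×0.92533×0.89444 = 0.568726 + 0.559154 = 1.127880.
Q̄ = (S₀/π) × [bracket] = (1361/π) × 1.127880 = 488.6 W/m².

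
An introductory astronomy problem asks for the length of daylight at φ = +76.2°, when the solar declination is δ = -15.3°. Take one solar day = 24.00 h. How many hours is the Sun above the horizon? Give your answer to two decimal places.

0.00 h

cos H₀ = −tan φ · tan δ = 1.1138 ≥ 1, so the Sun never rises (polar night) and H₀ = 0.
Daylight = 2H₀/(2π) × 24.00 h = (0.0000/π) × 24.00 = 0.00 h.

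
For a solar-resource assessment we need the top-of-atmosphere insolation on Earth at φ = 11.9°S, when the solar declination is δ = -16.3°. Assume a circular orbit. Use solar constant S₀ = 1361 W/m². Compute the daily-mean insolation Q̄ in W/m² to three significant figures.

cos H₀ = −tan(-11.9°) tan(-16.300°) = -0.0616, H₀ = 1.6325 rad.
Bracket: H₀ sin φ sin δ + cos φ cos δ sin H₀ = 1.6325×-0.20620×-0.28067 + 0.97851×0.95981×0.99810 = 0.094480 + 0.937399 = 1.031879.
Q̄ = (S₀/π) × [bracket] = (1361/π) × 1.031879 = 447.0 W/m².

Q̄ ≈ 447 W/m²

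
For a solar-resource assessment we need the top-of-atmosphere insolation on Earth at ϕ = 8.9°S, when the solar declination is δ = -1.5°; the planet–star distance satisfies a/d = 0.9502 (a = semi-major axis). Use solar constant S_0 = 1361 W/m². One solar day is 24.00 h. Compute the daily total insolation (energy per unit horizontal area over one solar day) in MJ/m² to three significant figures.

33.6 MJ/m²

cos h₀ = −tan(-8.9°) tan(-1.500°) = -0.0041, h₀ = 1.5749 rad.
Bracket: h₀ sin ϕ sin δ + cos ϕ cos δ sin h₀ = 1.5749×-0.15471×-0.02618 + 0.98796×0.99966×0.99999 = 0.006379 + 0.987614 = 0.993993.
Inverse-square distance factor (a/d)² = 0.9502² = 0.902880.
Q̄ = (S_0/π) × 0.902880 × [bracket] = (1361/π) × 0.902880 × 0.993993 = 388.80 W/m².
Daily total = Q̄ × 24.00 h × 3600 s/h = 388.80 × 24.00 × 3600 / 10⁶ = 33.59 MJ/m².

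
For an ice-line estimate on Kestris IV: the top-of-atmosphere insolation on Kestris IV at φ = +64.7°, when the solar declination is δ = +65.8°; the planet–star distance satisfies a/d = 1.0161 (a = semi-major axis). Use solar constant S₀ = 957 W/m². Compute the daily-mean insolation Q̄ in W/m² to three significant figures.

cos H₀ = −tan(+64.7°) tan(+65.800°) = -4.7072 ≤ −1 ⇒ polar day, H₀ = π.
Bracket: H₀ sin φ sin δ + cos φ cos δ sin H₀ = 3.1416×0.90408×0.91212 + 0.42736×0.40992×0.00000 = 2.590656 + 0.000000 = 2.590656.
Inverse-square distance factor (a/d)² = 1.0161² = 1.032459.
Q̄ = (S₀/π) × 1.032459 × [bracket] = (957/π) × 1.032459 × 2.590656 = 814.8 W/m².

Q̄ ≈ 815 W/m²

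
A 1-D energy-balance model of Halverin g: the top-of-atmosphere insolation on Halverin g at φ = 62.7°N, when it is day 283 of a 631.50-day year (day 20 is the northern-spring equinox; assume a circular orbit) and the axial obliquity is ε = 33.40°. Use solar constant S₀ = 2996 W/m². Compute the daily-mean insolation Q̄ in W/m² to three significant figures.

Solar longitude: λ_s = 360° × (283 − 20)/631.50 = 149.929°.
sin δ = sin 33.40° × sin 149.929° = 0.27583, so δ = +16.012°.
cos H₀ = −tan(+62.7°) tan(+16.012°) = -0.5560, H₀ = 2.1603 rad.
Bracket: H₀ sin φ sin δ + cos φ cos δ sin H₀ = 2.1603×0.88862×0.27583 + 0.45865×0.96121×0.83119 = 0.529507 + 0.366438 = 0.895945.
Q̄ = (S₀/π) × [bracket] = (2996/π) × 0.895945 = 854.4 W/m².

Q̄ ≈ 854 W/m²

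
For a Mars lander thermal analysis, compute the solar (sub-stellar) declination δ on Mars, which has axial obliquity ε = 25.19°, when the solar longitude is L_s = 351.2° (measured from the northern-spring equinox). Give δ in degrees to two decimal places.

δ = -3.73°

sin δ = sin ε · sin L_s = sin 25.19° × sin 351.2° = -0.065114.
δ = arcsin(-0.065114) = -3.73°.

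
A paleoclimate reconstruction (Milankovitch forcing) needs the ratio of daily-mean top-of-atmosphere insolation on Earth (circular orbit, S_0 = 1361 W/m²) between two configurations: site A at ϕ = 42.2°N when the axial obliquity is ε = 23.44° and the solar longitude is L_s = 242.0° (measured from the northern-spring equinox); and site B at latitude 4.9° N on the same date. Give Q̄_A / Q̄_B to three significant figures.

Q̄_A / Q̄_B ≈ 0.410

— Configuration A (ϕ=+42.2°):
Solar declination: sin δ = sin ε · sin L_s = sin 23.44° × sin 242.0° = -0.35123, so δ = -20.562°.
cos h₀ = −tan(+42.2°) tan(-20.562°) = 0.3401, h₀ = 1.2237 rad.
Bracket: h₀ sin ϕ sin δ + cos ϕ cos δ sin h₀ = 1.2237×0.67172×-0.35123 + 0.74080×0.93629×0.94037 = -0.288705 + 0.652244 = 0.363539.
Q̄ = (S_0/π) × [bracket] = (1361/π) × 0.363539 = 157.49 W/m².
— Configuration B (ϕ=+4.9°):
cos h₀ = −tan(+4.9°) tan(-20.562°) = 0.0322, h₀ = 1.5386 rad.
Bracket: h₀ sin ϕ sin δ + cos ϕ cos δ sin h₀ = 1.5386×0.08542×-0.35123 + 0.99635×0.93629×0.99948 = -0.046161 + 0.932387 = 0.886226.
Q̄ = (S_0/π) × [bracket] = (1361/π) × 0.886226 = 383.93 W/m².
Ratio Q̄_A / Q̄_B = 157.49 / 383.93 = 0.4102.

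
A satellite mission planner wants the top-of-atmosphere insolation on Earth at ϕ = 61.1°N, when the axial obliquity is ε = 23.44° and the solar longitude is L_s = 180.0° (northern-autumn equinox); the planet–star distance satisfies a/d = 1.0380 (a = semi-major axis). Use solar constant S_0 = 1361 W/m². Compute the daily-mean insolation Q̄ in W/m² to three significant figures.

Solar declination: sin δ = sin ε · sin L_s = sin 23.44° × sin 180.0° = 0.00000, so δ = +0.000°.
cos h₀ = −tan(+61.1°) tan(+0.000°) = -0.0000, h₀ = 1.5708 rad.
Bracket: h₀ sin ϕ sin δ + cos ϕ cos δ sin h₀ = 1.5708×0.87546×0.00000 + 0.48328×1.00000×1.00000 = 0.000000 + 0.483280 = 0.483280.
Inverse-square distance factor (a/d)² = 1.0380² = 1.077444.
Q̄ = (S_0/π) × 1.077444 × [bracket] = (1361/π) × 1.077444 × 0.483280 = 225.6 W/m².

Q̄ ≈ 226 W/m²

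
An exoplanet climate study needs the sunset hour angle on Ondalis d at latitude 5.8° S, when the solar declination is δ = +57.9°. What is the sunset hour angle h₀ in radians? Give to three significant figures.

cos h₀ = −tan ϕ · tan δ = −tan(-5.8°) × tan(+57.900°) = 0.1619, so h₀ = 1.4082 rad = 80.68°.

h₀ = 1.41 rad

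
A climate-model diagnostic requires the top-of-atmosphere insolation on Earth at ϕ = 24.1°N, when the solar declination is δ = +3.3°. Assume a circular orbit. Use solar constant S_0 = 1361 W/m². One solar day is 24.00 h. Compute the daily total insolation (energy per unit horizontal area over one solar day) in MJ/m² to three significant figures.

cos h₀ = −tan(+24.1°) tan(+3.300°) = -0.0258, h₀ = 1.5966 rad.
Bracket: h₀ sin ϕ sin δ + cos ϕ cos δ sin h₀ = 1.5966×0.40833×0.05756 + 0.91283×0.99834×0.99967 = 0.037526 + 0.911014 = 0.948540.
Q̄ = (S_0/π) × [bracket] = (1361/π) × 0.948540 = 410.93 W/m².
Daily total = Q̄ × 24.00 h × 3600 s/h = 410.93 × 24.00 × 3600 / 10⁶ = 35.50 MJ/m².

35.5 MJ/m²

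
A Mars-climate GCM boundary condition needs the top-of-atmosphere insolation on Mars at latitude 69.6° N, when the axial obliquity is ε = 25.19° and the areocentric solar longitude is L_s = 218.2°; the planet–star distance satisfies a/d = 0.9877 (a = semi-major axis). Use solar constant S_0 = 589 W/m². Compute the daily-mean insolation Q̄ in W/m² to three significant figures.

sin δ = sin 25.19° × sin 218.2° = -0.26321, so δ = -15.260°.
cos h₀ = −tan(+69.6°) tan(-15.260°) = 0.7336, h₀ = 0.7472 rad.
Bracket: h₀ sin ϕ sin δ + cos ϕ cos δ sin h₀ = 0.7472×0.93728×-0.26321 + 0.34857×0.96474×0.67957 = -0.184335 + 0.228525 = 0.044190.
Inverse-square distance factor (a/d)² = 0.9877² = 0.975551.
Q̄ = (S_0/π) × 0.975551 × [bracket] = (589/π) × 0.975551 × 0.044190 = 8.082 W/m².

Q̄ ≈ 8.08 W/m²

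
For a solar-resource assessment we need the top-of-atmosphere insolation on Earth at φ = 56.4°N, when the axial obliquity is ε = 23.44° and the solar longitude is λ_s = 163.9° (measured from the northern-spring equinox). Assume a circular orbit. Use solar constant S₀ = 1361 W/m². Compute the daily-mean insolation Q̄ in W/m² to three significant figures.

Solar declination: sin δ = sin ε · sin λ_s = sin 23.44° × sin 163.9° = 0.11031, so δ = +6.333°.
cos H₀ = −tan(+56.4°) tan(+6.333°) = -0.1671, H₀ = 1.7386 rad.
Bracket: H₀ sin φ sin δ + cos φ cos δ sin H₀ = 1.7386×0.83292×0.11031 + 0.55339×0.99390×0.98595 = 0.159742 + 0.542287 = 0.702029.
Q̄ = (S₀/π) × [bracket] = (1361/π) × 0.702029 = 304.1 W/m².

Q̄ ≈ 304 W/m²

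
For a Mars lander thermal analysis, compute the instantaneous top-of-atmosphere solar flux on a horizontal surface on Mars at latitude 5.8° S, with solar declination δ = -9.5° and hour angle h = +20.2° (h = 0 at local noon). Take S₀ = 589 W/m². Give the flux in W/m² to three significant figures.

552 W/m²

cos θ_z = sin φ sin δ + cos φ cos δ cos h = 0.016679 + 0.920884 = 0.937563.
Flux = S₀ · cos θ_z = 589 × 0.937563 = 552.2 W/m².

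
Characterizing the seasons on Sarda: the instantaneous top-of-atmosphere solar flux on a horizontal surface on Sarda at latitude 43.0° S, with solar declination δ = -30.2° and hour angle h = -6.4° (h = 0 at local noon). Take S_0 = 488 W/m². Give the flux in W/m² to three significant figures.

474 W/m²

cos θ_z = sin ϕ sin δ + cos ϕ cos δ cos h = 0.343059 + 0.628151 = 0.971210.
Flux = S_0 · cos θ_z = 488 × 0.971210 = 474.0 W/m².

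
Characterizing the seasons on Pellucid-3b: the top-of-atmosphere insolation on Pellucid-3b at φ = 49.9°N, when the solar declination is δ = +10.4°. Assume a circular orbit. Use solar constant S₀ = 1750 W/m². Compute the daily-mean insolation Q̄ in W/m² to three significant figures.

cos H₀ = −tan(+49.9°) tan(+10.400°) = -0.2180, H₀ = 1.7905 rad.
Bracket: H₀ sin φ sin δ + cos φ cos δ sin H₀ = 1.7905×0.76492×0.18052 + 0.64412×0.98357×0.97596 = 0.247238 + 0.618307 = 0.865545.
Q̄ = (S₀/π) × [bracket] = (1750/π) × 0.865545 = 482.1 W/m².

Q̄ ≈ 482 W/m²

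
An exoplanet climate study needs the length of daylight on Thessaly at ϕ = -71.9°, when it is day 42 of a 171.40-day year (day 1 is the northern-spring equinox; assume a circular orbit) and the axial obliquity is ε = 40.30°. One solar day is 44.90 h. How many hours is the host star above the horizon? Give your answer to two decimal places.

Solar longitude: L_s = 360° × (42 − 1)/171.40 = 86.114°.
sin δ = sin 40.30° × sin 86.114° = 0.64530, so δ = +40.188°.
cos h₀ = −tan ϕ · tan δ = 2.5844 ≥ 1, so the host star never rises (polar night) and h₀ = 0.
Daylight = 2h₀/(2π) × 44.90 h = (0.0000/π) × 44.90 = 0.00 h.

0.00 h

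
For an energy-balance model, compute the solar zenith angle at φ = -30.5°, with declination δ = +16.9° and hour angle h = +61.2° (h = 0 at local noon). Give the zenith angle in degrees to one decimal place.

cos θ_z = sin φ sin δ + cos φ cos δ cos h = -0.147543 + 0.397167 = 0.249624.
θ_z = arccos(0.249624) = 75.5°.

θ_z = 75.5°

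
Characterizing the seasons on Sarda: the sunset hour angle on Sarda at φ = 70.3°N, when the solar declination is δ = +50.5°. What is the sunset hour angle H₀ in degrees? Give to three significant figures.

Sunrise equation: cos H₀ = −tan φ · tan δ = -3.3880 ≤ −1, so the host star never sets (polar day) and H₀ = π.

H₀ = 180°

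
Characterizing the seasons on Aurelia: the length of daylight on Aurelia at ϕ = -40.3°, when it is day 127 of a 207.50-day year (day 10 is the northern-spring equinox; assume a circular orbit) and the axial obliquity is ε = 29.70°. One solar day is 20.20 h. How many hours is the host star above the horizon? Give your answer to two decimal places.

11.18 h

Solar longitude: L_s = 360° × (127 − 10)/207.50 = 202.988°.
sin δ = sin 29.70° × sin 202.988° = -0.19350, so δ = -11.157°.
cos h₀ = −tan ϕ · tan δ = −tan(-40.3°) × tan(-11.157°) = -0.1673, so h₀ = 1.7388 rad = 99.63°.
Daylight = 2h₀/(2π) × 20.20 h = (1.7388/π) × 20.20 = 11.18 h.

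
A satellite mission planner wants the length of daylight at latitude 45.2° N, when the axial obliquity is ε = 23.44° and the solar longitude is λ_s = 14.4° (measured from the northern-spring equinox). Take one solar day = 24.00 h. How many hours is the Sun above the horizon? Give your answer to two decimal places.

12.77 h

Solar declination: sin δ = sin ε · sin λ_s = sin 23.44° × sin 14.4° = 0.09893, so δ = +5.677°.
cos H₀ = −tan φ · tan δ = −tan(+45.2°) × tan(+5.677°) = -0.1001, so H₀ = 1.6711 rad = 95.75°.
Daylight = 2H₀/(2π) × 24.00 h = (1.6711/π) × 24.00 = 12.77 h.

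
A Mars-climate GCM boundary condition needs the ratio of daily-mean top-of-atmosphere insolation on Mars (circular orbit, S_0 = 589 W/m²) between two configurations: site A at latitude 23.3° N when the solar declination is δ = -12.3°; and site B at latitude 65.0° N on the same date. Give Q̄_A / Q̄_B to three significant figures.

— Configuration A (ϕ=+23.3°):
cos h₀ = −tan(+23.3°) tan(-12.300°) = 0.0939, h₀ = 1.4768 rad.
Bracket: h₀ sin ϕ sin δ + cos ϕ cos δ sin h₀ = 1.4768×0.39555×-0.21303 + 0.91845×0.97705×0.99558 = -0.124441 + 0.893405 = 0.768964.
Q̄ = (S_0/π) × [bracket] = (589/π) × 0.768964 = 144.17 W/m².
— Configuration B (ϕ=+65.0°):
cos h₀ = −tan(+65.0°) tan(-12.300°) = 0.4676, h₀ = 1.0842 rad.
Bracket: h₀ sin ϕ sin δ + cos ϕ cos δ sin h₀ = 1.0842×0.90631×-0.21303 + 0.42262×0.97705×0.88395 = -0.209328 + 0.365001 = 0.155673.
Q̄ = (S_0/π) × [bracket] = (589/π) × 0.155673 = 29.186 W/m².
Ratio Q̄_A / Q̄_B = 144.17 / 29.186 = 4.940.

Q̄_A / Q̄_B ≈ 4.94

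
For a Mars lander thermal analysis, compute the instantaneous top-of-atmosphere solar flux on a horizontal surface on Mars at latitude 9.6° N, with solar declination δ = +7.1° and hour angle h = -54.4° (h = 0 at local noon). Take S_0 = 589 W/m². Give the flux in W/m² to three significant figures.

348 W/m²

cos θ_z = sin ϕ sin δ + cos ϕ cos δ cos h = 0.020613 + 0.569570 = 0.590183.
Flux = S_0 · cos θ_z = 589 × 0.590183 = 347.6 W/m².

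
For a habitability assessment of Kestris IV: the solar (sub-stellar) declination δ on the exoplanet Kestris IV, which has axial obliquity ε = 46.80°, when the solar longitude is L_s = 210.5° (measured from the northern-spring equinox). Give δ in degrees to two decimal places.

sin δ = sin ε · sin L_s = sin 46.80° × sin 210.5° = -0.369980.
δ = arcsin(-0.369980) = -21.71°.

δ = -21.71°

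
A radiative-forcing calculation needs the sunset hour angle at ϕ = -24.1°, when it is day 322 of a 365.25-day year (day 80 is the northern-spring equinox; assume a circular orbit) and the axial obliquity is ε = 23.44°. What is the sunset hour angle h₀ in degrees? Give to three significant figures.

Solar longitude: L_s = 360° × (322 − 80)/365.25 = 238.522°.
sin δ = sin 23.44° × sin 238.522° = -0.33925, so δ = -19.831°.
cos h₀ = −tan ϕ · tan δ = −tan(-24.1°) × tan(-19.831°) = -0.1613, so h₀ = 1.7328 rad = 99.28°.

h₀ = 99.3°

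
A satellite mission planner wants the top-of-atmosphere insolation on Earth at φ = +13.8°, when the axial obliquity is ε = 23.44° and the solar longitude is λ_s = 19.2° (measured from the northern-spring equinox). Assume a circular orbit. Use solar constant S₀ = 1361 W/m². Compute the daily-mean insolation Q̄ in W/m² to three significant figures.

Solar declination: sin δ = sin ε · sin λ_s = sin 23.44° × sin 19.2° = 0.13082, so δ = +7.517°.
cos H₀ = −tan(+13.8°) tan(+7.517°) = -0.0324, H₀ = 1.6032 rad.
Bracket: H₀ sin φ sin δ + cos φ cos δ sin H₀ = 1.6032×0.23853×0.13082 + 0.97113×0.99141×0.99947 = 0.050027 + 0.962278 = 1.012305.
Q̄ = (S₀/π) × [bracket] = (1361/π) × 1.012305 = 438.6 W/m².

Q̄ ≈ 439 W/m²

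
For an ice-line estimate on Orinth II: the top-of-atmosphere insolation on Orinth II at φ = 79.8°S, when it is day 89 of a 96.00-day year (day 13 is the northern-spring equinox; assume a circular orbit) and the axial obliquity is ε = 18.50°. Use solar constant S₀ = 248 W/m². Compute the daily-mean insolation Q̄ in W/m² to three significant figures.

Solar longitude: λ_s = 360° × (89 − 13)/96.00 = 285.000°.
sin δ = sin 18.50° × sin 285.000° = -0.30649, so δ = -17.848°.
cos H₀ = −tan(-79.8°) tan(-17.848°) = -1.7895 ≤ −1 ⇒ polar day, H₀ = π.
Bracket: H₀ sin φ sin δ + cos φ cos δ sin H₀ = 3.1416×-0.98420×-0.30649 + 0.17708×0.95187×0.00000 = 0.947656 + 0.000000 = 0.947656.
Q̄ = (S₀/π) × [bracket] = (248/π) × 0.947656 = 74.81 W/m².

Q̄ ≈ 74.8 W/m²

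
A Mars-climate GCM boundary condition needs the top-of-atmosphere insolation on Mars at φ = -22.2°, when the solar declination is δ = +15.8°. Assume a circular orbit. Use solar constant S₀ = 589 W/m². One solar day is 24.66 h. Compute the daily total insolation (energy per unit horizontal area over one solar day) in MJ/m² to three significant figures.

12.2 MJ/m²

cos H₀ = −tan(-22.2°) tan(+15.800°) = 0.1155, H₀ = 1.4551 rad.
Bracket: H₀ sin φ sin δ + cos φ cos δ sin H₀ = 1.4551×-0.37784×0.27228 + 0.92587×0.96222×0.99331 = -0.149698 + 0.884931 = 0.735233.
Q̄ = (S₀/π) × [bracket] = (589/π) × 0.735233 = 137.84 W/m².
Daily total = Q̄ × 24.66 h × 3600 s/h = 137.84 × 24.66 × 3600 / 10⁶ = 12.24 MJ/m².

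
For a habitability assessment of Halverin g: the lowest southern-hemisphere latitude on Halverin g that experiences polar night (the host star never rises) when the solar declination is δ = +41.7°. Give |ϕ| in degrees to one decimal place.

Polar night requires cos h₀ = −tan ϕ tan δ ≥ 1, i.e. tan ϕ tan δ ≤ −1.
The boundary is |tan ϕ| · |tan δ| = 1, so |ϕ| = 90° − |δ| = 90° − 41.7° = 48.3° in the southern hemisphere.

|ϕ| = 48.3°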